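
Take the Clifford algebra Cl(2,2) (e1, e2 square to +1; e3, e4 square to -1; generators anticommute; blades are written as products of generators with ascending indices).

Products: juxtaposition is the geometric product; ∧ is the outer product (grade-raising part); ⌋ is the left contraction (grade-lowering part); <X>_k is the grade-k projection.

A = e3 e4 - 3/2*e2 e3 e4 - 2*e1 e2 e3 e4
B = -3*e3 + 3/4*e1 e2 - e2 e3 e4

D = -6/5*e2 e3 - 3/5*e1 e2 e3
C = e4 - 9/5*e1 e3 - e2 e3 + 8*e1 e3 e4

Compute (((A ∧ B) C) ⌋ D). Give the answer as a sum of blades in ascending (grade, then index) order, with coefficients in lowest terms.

step 1: 3/4*e1 e2 e3 e4
step 2: 6*e2 - 3/4*e1 e4 + 27/20*e2 e4 - 3/4*e1 e2 e3
step 3: 9/20 - 36/5*e3 + 18/5*e1 e3
Answer: 9/20 - 36/5*e3 + 18/5*e1 e3


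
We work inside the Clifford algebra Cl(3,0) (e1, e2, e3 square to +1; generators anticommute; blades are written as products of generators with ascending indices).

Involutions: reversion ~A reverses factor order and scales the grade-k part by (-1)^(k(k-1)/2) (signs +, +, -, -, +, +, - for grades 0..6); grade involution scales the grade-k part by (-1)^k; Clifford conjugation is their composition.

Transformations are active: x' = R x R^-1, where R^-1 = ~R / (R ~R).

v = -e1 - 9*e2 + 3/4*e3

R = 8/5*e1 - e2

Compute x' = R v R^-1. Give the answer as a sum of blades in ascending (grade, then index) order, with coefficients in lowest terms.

~R = 8/5*e1 - e2, and R ~R = 89/25, so R^-1 = ~R / (89/25).
R v = 37/5 - 77/5*e1 e2 + 6/5*e1 e3 - 3/4*e2 e3
Answer: 681/89*e1 + 431/89*e2 - 3/4*e3


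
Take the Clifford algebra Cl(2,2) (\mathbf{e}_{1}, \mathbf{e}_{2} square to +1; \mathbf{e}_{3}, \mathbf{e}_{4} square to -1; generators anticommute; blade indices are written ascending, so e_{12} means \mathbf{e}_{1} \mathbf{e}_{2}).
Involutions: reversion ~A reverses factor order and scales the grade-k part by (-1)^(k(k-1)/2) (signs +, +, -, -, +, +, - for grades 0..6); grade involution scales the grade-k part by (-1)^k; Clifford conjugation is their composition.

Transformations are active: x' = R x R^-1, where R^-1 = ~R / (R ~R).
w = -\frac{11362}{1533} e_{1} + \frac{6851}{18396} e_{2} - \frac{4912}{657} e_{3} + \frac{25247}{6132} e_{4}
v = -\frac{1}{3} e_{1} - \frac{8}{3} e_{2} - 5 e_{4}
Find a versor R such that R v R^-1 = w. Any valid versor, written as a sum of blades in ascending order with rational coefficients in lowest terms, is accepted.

Construction: equal norms (both -\frac{160}{9}) license R = v + w = -\frac{11873}{1533} e_{1} - \frac{42205}{18396} e_{2} - \frac{4912}{657} e_{3} - \frac{5413}{6132} e_{4} — nothing changes along that direction, while (v - w)/2 changes sign, so v maps onto w.
Answer: -\frac{11873}{1533} e_{1} - \frac{42205}{18396} e_{2} - \frac{4912}{657} e_{3} - \frac{5413}{6132} e_{4}


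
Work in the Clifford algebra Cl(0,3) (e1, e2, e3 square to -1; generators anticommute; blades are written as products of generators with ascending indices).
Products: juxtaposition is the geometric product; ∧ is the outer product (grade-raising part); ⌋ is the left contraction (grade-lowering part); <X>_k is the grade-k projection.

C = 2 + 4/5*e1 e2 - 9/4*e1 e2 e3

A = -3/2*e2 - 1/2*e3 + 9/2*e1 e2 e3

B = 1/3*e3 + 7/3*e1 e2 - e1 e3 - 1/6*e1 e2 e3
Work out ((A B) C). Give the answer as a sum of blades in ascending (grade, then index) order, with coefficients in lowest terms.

step 1: -7/12 - 3*e1 - 9/2*e2 - 21/2*e3 - 19/12*e1 e2 + 1/4*e1 e3 - 1/2*e2 e3 - 8/3*e1 e2 e3
step 2: 61/10 - 429/40*e1 - 573/80*e2 - 5383/240*e3 - 3271/120*e1 e2 + 409/40*e1 e3 - 159/20*e2 e3 - 2981/240*e1 e2 e3
Answer: 61/10 - 429/40*e1 - 573/80*e2 - 5383/240*e3 - 3271/120*e1 e2 + 409/40*e1 e3 - 159/20*e2 e3 - 2981/240*e1 e2 e3


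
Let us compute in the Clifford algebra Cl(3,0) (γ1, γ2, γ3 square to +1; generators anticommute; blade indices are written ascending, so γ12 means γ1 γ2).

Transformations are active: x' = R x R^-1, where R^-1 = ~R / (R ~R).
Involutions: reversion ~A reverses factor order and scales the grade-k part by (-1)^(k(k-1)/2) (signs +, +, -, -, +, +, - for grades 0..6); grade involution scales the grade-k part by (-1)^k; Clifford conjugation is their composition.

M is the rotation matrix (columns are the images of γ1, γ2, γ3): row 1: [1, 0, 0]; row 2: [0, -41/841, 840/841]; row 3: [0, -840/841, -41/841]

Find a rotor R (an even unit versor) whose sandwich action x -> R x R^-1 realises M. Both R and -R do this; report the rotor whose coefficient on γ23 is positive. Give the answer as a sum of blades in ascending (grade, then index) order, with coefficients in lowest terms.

Method: write R = a + b12*γ12 + b13*γ13 + b23*γ23 with a^2 + b12^2 + b13^2 + b23^2 = 1 (so R^-1 = ~R). Expanding the columns R e_j ~R gives tr M = 4a^2 - 1 and, from the antisymmetric part, M21 - M12 = -4a*b12, M13 - M31 = 4a*b13, M32 - M23 = -4a*b23.
Here tr M = 759/841, so a^2 = (1 + tr M)/4 = 400/841 and a = ±20/29. Taking a = 20/29: M21 - M12 = 0, M13 - M31 = 0, M32 - M23 = -1680/841, giving b12 = 0, b13 = 0, b23 = 21/29, i.e. R = 20/29 + 21/29*γ23.
Its γ23 coefficient is already positive.
Answer: 20/29 + 21/29*γ23. Sheet selection: the two-to-one cover makes ±R indistinguishable at the matrix level (trace 759/841), so uniqueness comes from the required sign on γ23.


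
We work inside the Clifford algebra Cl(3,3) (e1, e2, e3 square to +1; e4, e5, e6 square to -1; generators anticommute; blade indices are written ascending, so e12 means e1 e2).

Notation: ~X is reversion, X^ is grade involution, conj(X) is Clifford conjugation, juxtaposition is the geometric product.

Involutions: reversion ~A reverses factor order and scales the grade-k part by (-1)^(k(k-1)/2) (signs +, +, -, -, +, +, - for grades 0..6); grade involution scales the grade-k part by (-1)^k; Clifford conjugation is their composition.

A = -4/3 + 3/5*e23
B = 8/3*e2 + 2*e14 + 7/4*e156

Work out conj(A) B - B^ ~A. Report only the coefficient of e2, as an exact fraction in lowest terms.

first term: -32/9*e2 + 8/5*e3 - 8/3*e14 - 7/3*e156 - 6/5*e1234 - 21/20*e12356
second term: 32/9*e2 + 8/5*e3 - 8/3*e14 + 7/3*e156 - 6/5*e1234 + 21/20*e12356
Answer: -64/9


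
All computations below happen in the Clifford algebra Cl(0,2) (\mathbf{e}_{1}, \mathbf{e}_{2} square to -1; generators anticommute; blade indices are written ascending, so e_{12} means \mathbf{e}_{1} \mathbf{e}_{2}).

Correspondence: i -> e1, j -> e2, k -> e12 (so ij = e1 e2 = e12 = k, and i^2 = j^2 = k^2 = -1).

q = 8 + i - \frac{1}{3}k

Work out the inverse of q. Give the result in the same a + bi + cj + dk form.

In blades: q = 8 + e_{1} - \frac{1}{3} e_{12}.
With qbar = 8 - e_{1} + \frac{1}{3} e_{12} (scalar fixed, mapped units negated), q qbar = \frac{586}{9} (the sum of squared coefficients), so q^-1 = qbar / (\frac{586}{9}) = \frac{36}{293} - \frac{9}{586} e_{1} + \frac{3}{586} e_{12}; translating back:
Answer: \frac{36}{293} - \frac{9}{586}i + \frac{3}{586}k


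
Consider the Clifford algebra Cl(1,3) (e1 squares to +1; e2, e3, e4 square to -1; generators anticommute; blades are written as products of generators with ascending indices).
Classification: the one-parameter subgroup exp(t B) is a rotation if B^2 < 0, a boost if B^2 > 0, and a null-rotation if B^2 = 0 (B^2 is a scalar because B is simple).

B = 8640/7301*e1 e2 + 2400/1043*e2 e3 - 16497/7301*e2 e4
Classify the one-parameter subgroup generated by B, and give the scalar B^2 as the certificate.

B^2 term by term: the squares give (8640/7301)^2*(e1 e2)^2 + (2400/1043)^2*(e2 e3)^2 + (-16497/7301)^2*(e2 e4)^2 = 74649600/53304601*(+1) + 5760000/1087849*(-1) + 272151009/53304601*(-1) = -9 (each basis 2-blade squares to minus the product of its generators' squares); cross terms between blades sharing an index anticommute and cancel. So B^2 = -9.
Answer: rotation, certificate B^2 = -9. Check the certificate: B^2 = -9, and that sign is decisive whatever form B takes.


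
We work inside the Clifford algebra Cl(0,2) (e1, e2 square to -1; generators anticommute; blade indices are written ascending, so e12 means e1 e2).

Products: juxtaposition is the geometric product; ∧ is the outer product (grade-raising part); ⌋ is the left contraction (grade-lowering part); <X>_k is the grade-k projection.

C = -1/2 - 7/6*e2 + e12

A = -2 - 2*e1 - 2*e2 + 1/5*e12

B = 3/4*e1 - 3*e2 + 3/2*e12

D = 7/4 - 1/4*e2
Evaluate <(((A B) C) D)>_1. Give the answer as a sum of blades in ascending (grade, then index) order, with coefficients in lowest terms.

step 1: -24/5 - 39/10*e1 + 183/20*e2 + 9/2*e12
step 2: 343/40 + 327/20*e1 + 197/40*e2 - 5/2*e12
step 3: 1299/80 + 2239/80*e1 + 259/40*e2 - 677/80*e12
step 4: 2239/80*e1 + 259/40*e2
Answer: 2239/80*e1 + 259/40*e2


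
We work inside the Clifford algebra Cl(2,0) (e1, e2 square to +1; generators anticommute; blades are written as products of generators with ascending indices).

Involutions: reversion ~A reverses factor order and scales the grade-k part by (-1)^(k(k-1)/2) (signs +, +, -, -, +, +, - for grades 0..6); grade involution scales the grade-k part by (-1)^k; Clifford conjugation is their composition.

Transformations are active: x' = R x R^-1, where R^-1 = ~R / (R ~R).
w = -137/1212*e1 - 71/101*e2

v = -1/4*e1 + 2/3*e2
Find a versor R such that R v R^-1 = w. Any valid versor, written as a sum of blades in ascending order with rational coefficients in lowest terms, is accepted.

Take R = v + w = -110/303*e1 - 11/303*e2. Because q(v) = q(w) = 73/144, conjugation by R sends v exactly to w.
Answer: -110/303*e1 - 11/303*e2


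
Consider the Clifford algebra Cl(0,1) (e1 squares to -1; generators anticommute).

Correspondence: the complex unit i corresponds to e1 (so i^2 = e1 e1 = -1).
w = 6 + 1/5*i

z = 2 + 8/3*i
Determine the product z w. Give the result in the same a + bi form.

In blades: z = 2 + 8/3*e1, w = 6 + 1/5*e1.
Distribute z over w term by term (generator squares from the signature, products reordered to ascending indices): (2)*w = 12 + 2/5*e1; (8/3*e1)*w = -8/15 + 16*e1.
Sum: 172/15 + 82/5*e1; translating back through the correspondence:
Answer: 172/15 + 82/5*i


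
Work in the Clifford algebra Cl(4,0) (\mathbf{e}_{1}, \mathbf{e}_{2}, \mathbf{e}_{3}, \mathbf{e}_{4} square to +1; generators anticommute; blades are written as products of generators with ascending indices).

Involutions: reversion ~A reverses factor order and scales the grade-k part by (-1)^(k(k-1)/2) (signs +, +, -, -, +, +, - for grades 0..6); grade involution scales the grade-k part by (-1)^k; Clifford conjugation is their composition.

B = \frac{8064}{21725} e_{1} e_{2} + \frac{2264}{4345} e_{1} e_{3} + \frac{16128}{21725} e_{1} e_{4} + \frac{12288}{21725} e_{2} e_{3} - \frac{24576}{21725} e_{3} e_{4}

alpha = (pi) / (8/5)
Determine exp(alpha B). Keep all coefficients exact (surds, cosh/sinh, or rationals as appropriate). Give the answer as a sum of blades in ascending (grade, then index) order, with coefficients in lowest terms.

B^2 term by term: the squares give (\frac{8064}{21725})^2*(e_{1} e_{2})^2 + (\frac{2264}{4345})^2*(e_{1} e_{3})^2 + (\frac{16128}{21725})^2*(e_{1} e_{4})^2 + (\frac{12288}{21725})^2*(e_{2} e_{3})^2 + (-\frac{24576}{21725})^2*(e_{3} e_{4})^2 = \frac{65028096}{471975625}*(-1) + \frac{5125696}{18879025}*(-1) + \frac{260112384}{471975625}*(-1) + \frac{150994944}{471975625}*(-1) + \frac{603979776}{471975625}*(-1) = -\frac{64}{25} (each basis 2-blade squares to minus the product of its generators' squares); cross terms between blades sharing an index anticommute and cancel; the commuting (index-disjoint) pairs give grade-4 terms 2*c*c'*(blade product), which cancel blade by blade — e_{1} e_{2} e_{3} e_{4}: -\frac{396361728}{471975625} + \frac{396361728}{471975625} = 0 — confirming B is simple. So B^2 = -\frac{64}{25}.
B^2 = -\frac{64}{25} — circular case — the even/odd split gives cos and sin: l = \frac{8}{5}, alpha*l = \pi, so exp(alpha B) = cos(\pi) + (sin(\pi)/(\frac{8}{5}))*B = -1 + (0)*B.
Answer: -1


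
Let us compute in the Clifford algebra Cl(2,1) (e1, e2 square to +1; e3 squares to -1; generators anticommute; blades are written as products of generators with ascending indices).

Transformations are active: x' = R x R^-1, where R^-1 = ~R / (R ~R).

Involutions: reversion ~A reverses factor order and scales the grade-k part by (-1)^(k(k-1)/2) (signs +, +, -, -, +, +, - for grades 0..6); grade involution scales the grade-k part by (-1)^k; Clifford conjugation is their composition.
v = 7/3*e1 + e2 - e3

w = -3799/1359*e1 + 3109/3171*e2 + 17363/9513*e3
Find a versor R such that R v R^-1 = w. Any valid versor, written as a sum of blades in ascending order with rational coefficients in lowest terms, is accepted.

A norm check does it: q(v) = q(w) = 49/9, hence R = v + w = -628/1359*e1 + 6280/3171*e2 + 7850/9513*e3 realises the map — parallel part kept, (v - w)/2 negated, v carried to w.
Answer: -628/1359*e1 + 6280/3171*e2 + 7850/9513*e3


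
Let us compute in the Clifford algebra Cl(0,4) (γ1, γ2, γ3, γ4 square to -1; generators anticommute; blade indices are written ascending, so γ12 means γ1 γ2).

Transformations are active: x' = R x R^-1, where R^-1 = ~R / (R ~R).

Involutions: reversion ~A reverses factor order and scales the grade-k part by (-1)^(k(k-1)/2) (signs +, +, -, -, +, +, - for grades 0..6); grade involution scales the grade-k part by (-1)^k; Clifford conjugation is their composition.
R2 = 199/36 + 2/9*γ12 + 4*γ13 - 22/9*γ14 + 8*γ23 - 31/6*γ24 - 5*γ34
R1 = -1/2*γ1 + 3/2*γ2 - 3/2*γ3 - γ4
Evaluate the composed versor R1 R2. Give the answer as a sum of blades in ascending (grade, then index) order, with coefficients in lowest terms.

Distribute over the terms of R1 (each basis-blade product reordered to ascending indices, repeated generators contracted through their squares):
(-1/2*γ1) R2 = -199/72*γ1 + 1/9*γ2 + 2*γ3 - 11/9*γ4 - 4*γ123 + 31/12*γ124 + 5/2*γ134
(3/2*γ2) R2 = 1/3*γ1 + 199/24*γ2 - 12*γ3 + 31/4*γ4 - 6*γ123 + 11/3*γ124 - 15/2*γ234
(-3/2*γ3) R2 = -6*γ1 - 12*γ2 - 199/24*γ3 - 15/2*γ4 - 1/3*γ123 - 11/3*γ134 - 31/4*γ234
(-γ4) R2 = 22/9*γ1 + 31/6*γ2 + 5*γ3 - 199/36*γ4 - 2/9*γ124 - 4*γ134 - 8*γ234
Summing the partial products and collecting blades:
Answer: -431/72*γ1 + 113/72*γ2 - 319/24*γ3 - 13/2*γ4 - 31/3*γ123 + 217/36*γ124 - 31/6*γ134 - 93/4*γ234


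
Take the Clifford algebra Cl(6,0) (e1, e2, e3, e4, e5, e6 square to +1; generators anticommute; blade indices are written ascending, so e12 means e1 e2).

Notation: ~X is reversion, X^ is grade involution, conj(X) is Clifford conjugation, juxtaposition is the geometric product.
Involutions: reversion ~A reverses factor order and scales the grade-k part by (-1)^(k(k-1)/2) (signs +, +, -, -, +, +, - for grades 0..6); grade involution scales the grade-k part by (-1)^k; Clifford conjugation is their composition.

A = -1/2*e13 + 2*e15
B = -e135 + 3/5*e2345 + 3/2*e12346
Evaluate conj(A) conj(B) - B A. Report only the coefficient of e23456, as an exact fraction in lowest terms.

first term: 2*e3 + 1/2*e5 - 3/4*e246 + 6/5*e1234 - 3/10*e1245 + 3*e23456
second term: -2*e3 - 1/2*e5 - 3/4*e246 + 6/5*e1234 - 3/10*e1245 - 3*e23456
Answer: 6


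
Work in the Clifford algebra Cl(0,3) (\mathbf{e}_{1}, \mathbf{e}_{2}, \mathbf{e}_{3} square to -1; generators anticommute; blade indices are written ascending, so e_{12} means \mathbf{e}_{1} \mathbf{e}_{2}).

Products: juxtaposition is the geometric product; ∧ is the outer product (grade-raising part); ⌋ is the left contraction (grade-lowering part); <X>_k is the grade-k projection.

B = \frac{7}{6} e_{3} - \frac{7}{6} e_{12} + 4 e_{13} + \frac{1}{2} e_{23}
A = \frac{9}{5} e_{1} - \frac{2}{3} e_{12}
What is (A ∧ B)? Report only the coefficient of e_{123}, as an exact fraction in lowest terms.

step 1: \frac{21}{10} e_{13} + \frac{11}{90} e_{123}
Answer: \frac{11}{90}


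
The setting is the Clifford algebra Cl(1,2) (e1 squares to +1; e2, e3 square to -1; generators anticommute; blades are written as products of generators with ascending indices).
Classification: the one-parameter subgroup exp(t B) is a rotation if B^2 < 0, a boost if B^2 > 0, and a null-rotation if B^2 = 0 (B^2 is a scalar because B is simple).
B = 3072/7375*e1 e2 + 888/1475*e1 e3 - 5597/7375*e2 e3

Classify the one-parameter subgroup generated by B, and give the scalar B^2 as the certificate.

B^2 term by term: the squares give (3072/7375)^2*(e1 e2)^2 + (888/1475)^2*(e1 e3)^2 + (-5597/7375)^2*(e2 e3)^2 = 9437184/54390625*(+1) + 788544/2175625*(+1) + 31326409/54390625*(-1) = -1/25 (each basis 2-blade squares to minus the product of its generators' squares); cross terms between blades sharing an index anticommute and cancel. So B^2 = -1/25.
Answer: rotation, certificate B^2 = -1/25. The invariant at work: B^2 = -1/25 is unchanged by conjugation, hence its sign classifies the subgroup whatever basis B is written in.


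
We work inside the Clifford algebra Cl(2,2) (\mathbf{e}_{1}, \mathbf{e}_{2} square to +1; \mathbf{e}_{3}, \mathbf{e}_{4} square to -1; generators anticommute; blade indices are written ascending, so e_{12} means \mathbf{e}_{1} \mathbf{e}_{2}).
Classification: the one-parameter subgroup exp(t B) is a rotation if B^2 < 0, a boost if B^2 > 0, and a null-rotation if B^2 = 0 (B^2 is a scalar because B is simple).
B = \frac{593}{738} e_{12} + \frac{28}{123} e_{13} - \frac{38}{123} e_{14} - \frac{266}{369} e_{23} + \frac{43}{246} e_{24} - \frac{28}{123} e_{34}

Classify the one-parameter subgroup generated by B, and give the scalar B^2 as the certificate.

B^2 term by term: the squares give (\frac{593}{738})^2*(e_{12})^2 + (\frac{28}{123})^2*(e_{13})^2 + (-\frac{38}{123})^2*(e_{14})^2 + (-\frac{266}{369})^2*(e_{23})^2 + (\frac{43}{246})^2*(e_{24})^2 + (-\frac{28}{123})^2*(e_{34})^2 = \frac{351649}{544644}*(-1) + \frac{784}{15129}*(+1) + \frac{1444}{15129}*(+1) + \frac{70756}{136161}*(+1) + \frac{1849}{60516}*(+1) + \frac{784}{15129}*(-1) = 0 (each basis 2-blade squares to minus the product of its generators' squares); cross terms between blades sharing an index anticommute and cancel; the commuting (index-disjoint) pairs give grade-4 terms 2*c*c'*(blade product), which cancel blade by blade — e_{1234}: -\frac{16604}{45387} - \frac{1204}{15129} + \frac{20216}{45387} = 0 — confirming B is simple. So B^2 = 0.
Answer: null-rotation, certificate B^2 = 0. No conjugation can change B^2 = 0; the sign gives the class.


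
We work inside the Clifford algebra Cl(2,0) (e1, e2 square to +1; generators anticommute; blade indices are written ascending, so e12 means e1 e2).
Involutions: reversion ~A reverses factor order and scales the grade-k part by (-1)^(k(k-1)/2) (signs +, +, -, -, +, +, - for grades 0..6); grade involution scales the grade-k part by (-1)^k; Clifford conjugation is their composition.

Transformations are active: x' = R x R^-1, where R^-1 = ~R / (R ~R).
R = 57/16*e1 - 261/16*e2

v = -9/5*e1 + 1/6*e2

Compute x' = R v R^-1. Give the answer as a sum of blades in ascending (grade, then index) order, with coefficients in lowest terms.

~R = 57/16*e1 - 261/16*e2, and R ~R = 35685/128, so R^-1 = ~R / (35685/128).
R v = -1461/160 - 4603/160*e12
Answer: 62117/39650*e1 + 53641/59475*e2


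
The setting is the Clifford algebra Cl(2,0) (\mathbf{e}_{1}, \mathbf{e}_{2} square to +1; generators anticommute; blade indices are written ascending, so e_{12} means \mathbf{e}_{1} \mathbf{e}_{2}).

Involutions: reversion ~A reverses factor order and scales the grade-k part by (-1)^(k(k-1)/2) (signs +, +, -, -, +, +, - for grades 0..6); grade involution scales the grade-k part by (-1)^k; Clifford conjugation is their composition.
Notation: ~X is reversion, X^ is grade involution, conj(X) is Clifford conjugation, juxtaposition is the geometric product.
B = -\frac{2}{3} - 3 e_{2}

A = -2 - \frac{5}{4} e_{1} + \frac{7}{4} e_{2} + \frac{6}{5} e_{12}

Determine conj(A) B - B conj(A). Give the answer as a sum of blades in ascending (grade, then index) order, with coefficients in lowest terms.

first term: \frac{79}{12} + \frac{83}{30} e_{1} + \frac{43}{6} e_{2} - \frac{59}{20} e_{12}
second term: \frac{79}{12} - \frac{133}{30} e_{1} + \frac{43}{6} e_{2} + \frac{91}{20} e_{12}
Answer: \frac{36}{5} e_{1} - \frac{15}{2} e_{12}


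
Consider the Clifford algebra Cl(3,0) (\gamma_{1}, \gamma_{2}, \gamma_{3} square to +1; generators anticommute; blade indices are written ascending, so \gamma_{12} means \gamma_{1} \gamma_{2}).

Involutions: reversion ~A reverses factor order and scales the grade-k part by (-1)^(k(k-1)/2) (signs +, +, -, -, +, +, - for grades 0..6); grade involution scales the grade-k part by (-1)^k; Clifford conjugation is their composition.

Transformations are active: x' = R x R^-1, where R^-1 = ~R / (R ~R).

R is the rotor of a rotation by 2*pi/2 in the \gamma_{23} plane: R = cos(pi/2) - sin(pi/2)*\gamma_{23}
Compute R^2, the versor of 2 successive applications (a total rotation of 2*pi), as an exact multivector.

Because a rotor carries half the rotation angle, composing 2 copies of this \gamma_{23}-plane rotor multiplies the phase: 2*(pi/2) = \pi, hence R^2 = cos(\pi) - sin(\pi)*\gamma_{23}.
cos(\pi) = -1 and sin(\pi) = 0, so R^2 = -1. The total rotation 2*pi is 1 full turn, so every vector returns to itself, yet the rotor is -1, on the OTHER sheet of the double cover (an odd number of 2*pi turns).
Answer: -1


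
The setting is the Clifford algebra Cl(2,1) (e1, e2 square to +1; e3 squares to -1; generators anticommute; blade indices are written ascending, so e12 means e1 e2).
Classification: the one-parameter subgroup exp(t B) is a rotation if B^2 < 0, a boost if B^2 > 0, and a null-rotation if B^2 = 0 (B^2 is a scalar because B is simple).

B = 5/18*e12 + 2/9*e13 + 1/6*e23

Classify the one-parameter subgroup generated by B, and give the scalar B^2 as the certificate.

B^2 term by term: the squares give (5/18)^2*(e12)^2 + (2/9)^2*(e13)^2 + (1/6)^2*(e23)^2 = 25/324*(-1) + 4/81*(+1) + 1/36*(+1) = 0 (each basis 2-blade squares to minus the product of its generators' squares); cross terms between blades sharing an index anticommute and cancel. So B^2 = 0.
Answer: null-rotation, certificate B^2 = 0. B^2 = 0 is basis-independent, so its sign is the whole story.


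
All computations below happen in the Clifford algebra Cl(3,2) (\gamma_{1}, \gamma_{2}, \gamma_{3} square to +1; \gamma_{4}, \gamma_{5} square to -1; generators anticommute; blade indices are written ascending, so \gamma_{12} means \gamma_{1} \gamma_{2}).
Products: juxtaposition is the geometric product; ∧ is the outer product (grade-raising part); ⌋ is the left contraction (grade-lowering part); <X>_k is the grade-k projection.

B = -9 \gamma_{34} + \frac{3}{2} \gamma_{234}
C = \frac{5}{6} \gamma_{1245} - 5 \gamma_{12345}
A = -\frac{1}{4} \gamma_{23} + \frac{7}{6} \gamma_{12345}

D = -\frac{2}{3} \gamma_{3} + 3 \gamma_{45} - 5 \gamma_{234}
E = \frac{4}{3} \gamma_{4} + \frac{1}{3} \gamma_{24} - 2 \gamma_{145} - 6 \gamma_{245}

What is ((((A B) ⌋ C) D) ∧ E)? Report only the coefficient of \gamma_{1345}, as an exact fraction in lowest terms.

step 1: \frac{3}{8} \gamma_{4} - \frac{7}{4} \gamma_{15} + \frac{9}{4} \gamma_{24} - \frac{21}{2} \gamma_{125}
step 2: \frac{35}{4} \gamma_{4} + \frac{15}{8} \gamma_{15} - \frac{35}{24} \gamma_{24} + \frac{105}{2} \gamma_{34} - \frac{5}{16} \gamma_{125} + \frac{45}{4} \gamma_{135} - \frac{35}{4} \gamma_{234} - \frac{15}{8} \gamma_{1235}
step 3: \frac{175}{4} - \frac{525}{2} \gamma_{2} - \frac{175}{24} \gamma_{3} + 35 \gamma_{4} - \frac{105}{4} \gamma_{5} + \frac{45}{8} \gamma_{14} + \frac{15}{2} \gamma_{15} + \frac{175}{4} \gamma_{23} - \frac{35}{6} \gamma_{24} + \frac{35}{8} \gamma_{25} + \frac{35}{6} \gamma_{34} - \frac{315}{2} \gamma_{35} - \frac{15}{16} \gamma_{124} - \frac{5}{4} \gamma_{125} + \frac{135}{4} \gamma_{134} + \frac{5}{4} \gamma_{135} + \frac{75}{8} \gamma_{145} - \frac{35}{36} \gamma_{234} + \frac{105}{4} \gamma_{235} - \frac{45}{8} \gamma_{1234} - \frac{5}{24} \gamma_{1235} - \frac{225}{4} \gamma_{1245} - \frac{25}{16} \gamma_{1345} + \frac{75}{8} \gamma_{12345}
step 4: \frac{175}{3} \gamma_{4} - \frac{4025}{12} \gamma_{24} - \frac{175}{18} \gamma_{34} + 35 \gamma_{45} - \frac{195}{2} \gamma_{145} + \frac{4375}{72} \gamma_{234} - \frac{3325}{12} \gamma_{245} + 210 \gamma_{345} - \frac{3125}{6} \gamma_{1245} - \frac{65}{4} \gamma_{1345} - \frac{105}{4} \gamma_{2345} - \frac{3155}{36} \gamma_{12345}
Answer: -\frac{65}{4}


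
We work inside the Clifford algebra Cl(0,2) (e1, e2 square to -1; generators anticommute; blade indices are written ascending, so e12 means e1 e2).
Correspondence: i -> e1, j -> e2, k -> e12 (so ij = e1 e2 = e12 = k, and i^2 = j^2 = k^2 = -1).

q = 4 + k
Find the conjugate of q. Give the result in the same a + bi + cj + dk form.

In blades: q = 4 + e12.
Conjugation here is Clifford conjugation: the scalar is fixed and the grade-1 and grade-2 blades all flip sign, giving 4 - e12; translating back:
Answer: 4 - k


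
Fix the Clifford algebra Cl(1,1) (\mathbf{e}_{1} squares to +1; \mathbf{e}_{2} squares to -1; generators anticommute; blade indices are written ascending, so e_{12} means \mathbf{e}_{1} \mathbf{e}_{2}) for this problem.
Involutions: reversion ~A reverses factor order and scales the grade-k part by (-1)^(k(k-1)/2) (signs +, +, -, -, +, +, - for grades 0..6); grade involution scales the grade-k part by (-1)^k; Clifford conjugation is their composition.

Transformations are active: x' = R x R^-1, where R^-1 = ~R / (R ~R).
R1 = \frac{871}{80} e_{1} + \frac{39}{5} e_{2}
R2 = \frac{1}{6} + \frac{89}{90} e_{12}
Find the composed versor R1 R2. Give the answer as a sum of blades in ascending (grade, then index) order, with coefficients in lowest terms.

Distribute over the terms of R1 (each basis-blade product reordered to ascending indices, repeated generators contracted through their squares):
(\frac{871}{80} e_{1}) R2 = \frac{871}{480} e_{1} + \frac{77519}{7200} e_{2}
(\frac{39}{5} e_{2}) R2 = \frac{1157}{150} e_{1} + \frac{13}{10} e_{2}
Summing the partial products and collecting blades:
Answer: \frac{22867}{2400} e_{1} + \frac{86879}{7200} e_{2}


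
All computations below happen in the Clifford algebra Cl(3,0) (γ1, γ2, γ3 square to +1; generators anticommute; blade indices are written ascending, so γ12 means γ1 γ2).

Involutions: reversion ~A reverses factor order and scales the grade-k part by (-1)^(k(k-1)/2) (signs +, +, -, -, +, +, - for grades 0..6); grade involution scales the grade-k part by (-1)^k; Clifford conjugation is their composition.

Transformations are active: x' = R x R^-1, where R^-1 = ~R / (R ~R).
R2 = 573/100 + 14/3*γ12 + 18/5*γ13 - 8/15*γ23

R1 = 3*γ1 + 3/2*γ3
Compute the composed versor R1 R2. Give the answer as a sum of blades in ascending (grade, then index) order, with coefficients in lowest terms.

Distribute over the terms of R1 (each basis-blade product reordered to ascending indices, repeated generators contracted through their squares):
(3*γ1) R2 = 1719/100*γ1 + 14*γ2 + 54/5*γ3 - 8/5*γ123
(3/2*γ3) R2 = -27/5*γ1 + 4/5*γ2 + 1719/200*γ3 + 7*γ123
Summing the partial products and collecting blades:
Answer: 1179/100*γ1 + 74/5*γ2 + 3879/200*γ3 + 27/5*γ123


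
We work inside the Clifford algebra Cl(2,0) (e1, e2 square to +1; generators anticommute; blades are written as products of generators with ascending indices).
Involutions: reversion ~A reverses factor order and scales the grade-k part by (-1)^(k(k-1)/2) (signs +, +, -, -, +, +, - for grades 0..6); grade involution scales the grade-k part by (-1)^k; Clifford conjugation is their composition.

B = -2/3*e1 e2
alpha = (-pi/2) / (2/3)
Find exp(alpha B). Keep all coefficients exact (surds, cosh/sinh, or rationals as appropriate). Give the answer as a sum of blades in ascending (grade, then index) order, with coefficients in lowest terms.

B^2 = (-2/3)^2*(e1 e2)^2 = 4/9*(-1) = -4/9 (a basis 2-blade squares to minus the product of its generators' squares).
B^2 = -4/9 — since the square is negative, the closed form is circular: l = 2/3, alpha*l = -pi/2, so exp(alpha B) = cos(-pi/2) + (sin(-pi/2)/(2/3))*B = 0 + (-3/2)*B.
Answer: e1 e2


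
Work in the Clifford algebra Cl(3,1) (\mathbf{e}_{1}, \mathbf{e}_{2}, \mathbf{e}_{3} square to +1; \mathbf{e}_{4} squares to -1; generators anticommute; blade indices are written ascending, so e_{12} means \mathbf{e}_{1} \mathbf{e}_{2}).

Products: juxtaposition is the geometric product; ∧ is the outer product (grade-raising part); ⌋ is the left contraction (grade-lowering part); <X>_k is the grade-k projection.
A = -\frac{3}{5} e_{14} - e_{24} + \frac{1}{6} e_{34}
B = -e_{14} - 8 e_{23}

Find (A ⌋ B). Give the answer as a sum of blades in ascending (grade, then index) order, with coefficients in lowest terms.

step 1: \frac{3}{5}
Answer: \frac{3}{5}


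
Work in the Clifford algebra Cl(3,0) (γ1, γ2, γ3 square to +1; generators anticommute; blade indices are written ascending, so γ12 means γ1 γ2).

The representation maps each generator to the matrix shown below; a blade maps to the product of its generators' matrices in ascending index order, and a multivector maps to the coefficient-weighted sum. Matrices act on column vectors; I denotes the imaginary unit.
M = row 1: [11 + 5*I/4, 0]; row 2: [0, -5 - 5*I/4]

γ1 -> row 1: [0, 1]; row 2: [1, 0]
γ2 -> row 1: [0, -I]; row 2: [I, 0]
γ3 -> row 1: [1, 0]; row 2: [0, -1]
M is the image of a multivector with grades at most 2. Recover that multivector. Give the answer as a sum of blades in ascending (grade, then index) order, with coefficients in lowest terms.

Method: 1, rho(γ1), rho(γ2), rho(γ3) form a trace-orthogonal basis of the 2x2 complex matrices (tr(X Y) = 2 if X = Y, else 0), so M = m0*1 + m1*rho(γ1) + m2*rho(γ2) + m3*rho(γ3) with m0 = tr(M)/2 = 3, m1 = tr(M rho(γ1))/2 = 0, m2 = tr(M rho(γ2))/2 = 0, m3 = tr(M rho(γ3))/2 = 8 + 5*I/4.
Multiplying table entries, the bivector images are rho(γ12) = I*rho(γ3), rho(γ13) = -I*rho(γ2), rho(γ23) = I*rho(γ1); with real blade coefficients the real parts of m0..m3 are the coefficients of 1, γ1, γ2, γ3 and the imaginary parts give the bivectors (γ23: Im m1, γ13: -Im m2, γ12: Im m3).
Answer: 3 + 8*γ3 + 5/4*γ12


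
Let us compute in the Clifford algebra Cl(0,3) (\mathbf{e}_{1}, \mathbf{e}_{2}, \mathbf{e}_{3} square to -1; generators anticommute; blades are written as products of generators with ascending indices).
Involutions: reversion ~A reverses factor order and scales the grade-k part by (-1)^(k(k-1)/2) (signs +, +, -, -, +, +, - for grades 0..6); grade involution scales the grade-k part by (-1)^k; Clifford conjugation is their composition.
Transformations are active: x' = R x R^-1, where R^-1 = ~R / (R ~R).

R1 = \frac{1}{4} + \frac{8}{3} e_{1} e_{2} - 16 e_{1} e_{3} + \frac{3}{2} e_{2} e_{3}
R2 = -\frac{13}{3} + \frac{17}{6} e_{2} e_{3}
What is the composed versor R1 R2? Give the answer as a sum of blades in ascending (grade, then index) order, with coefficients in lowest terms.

Distribute over the terms of R2 (each basis-blade product reordered to ascending indices, repeated generators contracted through their squares):
R1 (-\frac{13}{3}) = -\frac{13}{12} - \frac{104}{9} e_{1} e_{2} + \frac{208}{3} e_{1} e_{3} - \frac{13}{2} e_{2} e_{3}
R1 (\frac{17}{6} e_{2} e_{3}) = -\frac{17}{4} - \frac{136}{3} e_{1} e_{2} - \frac{68}{9} e_{1} e_{3} + \frac{17}{24} e_{2} e_{3}
Summing the partial products and collecting blades:
Answer: -\frac{16}{3} - \frac{512}{9} e_{1} e_{2} + \frac{556}{9} e_{1} e_{3} - \frac{139}{24} e_{2} e_{3}


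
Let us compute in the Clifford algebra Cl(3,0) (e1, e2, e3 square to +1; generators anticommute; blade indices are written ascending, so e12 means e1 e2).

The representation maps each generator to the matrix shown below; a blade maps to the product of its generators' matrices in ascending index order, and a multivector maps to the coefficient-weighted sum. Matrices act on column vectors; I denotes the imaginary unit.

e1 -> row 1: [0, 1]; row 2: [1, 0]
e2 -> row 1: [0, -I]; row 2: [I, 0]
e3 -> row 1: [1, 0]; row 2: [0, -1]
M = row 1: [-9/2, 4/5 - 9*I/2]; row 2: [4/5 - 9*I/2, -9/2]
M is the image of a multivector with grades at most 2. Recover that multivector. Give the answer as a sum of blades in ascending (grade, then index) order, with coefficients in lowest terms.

Method: 1, rho(e1), rho(e2), rho(e3) form a trace-orthogonal basis of the 2x2 complex matrices (tr(X Y) = 2 if X = Y, else 0), so M = m0*1 + m1*rho(e1) + m2*rho(e2) + m3*rho(e3) with m0 = tr(M)/2 = -9/2, m1 = tr(M rho(e1))/2 = 4/5 - 9*I/2, m2 = tr(M rho(e2))/2 = 0, m3 = tr(M rho(e3))/2 = 0.
Multiplying table entries, the bivector images are rho(e12) = I*rho(e3), rho(e13) = -I*rho(e2), rho(e23) = I*rho(e1); with real blade coefficients the real parts of m0..m3 are the coefficients of 1, e1, e2, e3 and the imaginary parts give the bivectors (e23: Im m1, e13: -Im m2, e12: Im m3).
Answer: -9/2 + 4/5*e1 - 9/2*e23


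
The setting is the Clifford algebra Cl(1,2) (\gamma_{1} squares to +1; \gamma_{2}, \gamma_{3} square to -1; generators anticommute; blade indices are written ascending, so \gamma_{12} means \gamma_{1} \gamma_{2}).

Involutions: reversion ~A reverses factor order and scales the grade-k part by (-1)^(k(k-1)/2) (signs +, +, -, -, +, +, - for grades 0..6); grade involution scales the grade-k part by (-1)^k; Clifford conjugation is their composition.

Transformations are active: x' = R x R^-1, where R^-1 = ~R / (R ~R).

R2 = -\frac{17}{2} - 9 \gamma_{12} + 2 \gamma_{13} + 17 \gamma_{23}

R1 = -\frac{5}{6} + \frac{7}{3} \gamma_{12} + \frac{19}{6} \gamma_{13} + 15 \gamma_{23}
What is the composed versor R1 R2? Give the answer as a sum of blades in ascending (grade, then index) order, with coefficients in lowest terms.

Distribute over the terms of R1 (each basis-blade product reordered to ascending indices, repeated generators contracted through their squares):
(-\frac{5}{6}) R2 = \frac{85}{12} + \frac{15}{2} \gamma_{12} - \frac{5}{3} \gamma_{13} - \frac{85}{6} \gamma_{23}
(\frac{7}{3} \gamma_{12}) R2 = -21 - \frac{119}{6} \gamma_{12} - \frac{119}{3} \gamma_{13} - \frac{14}{3} \gamma_{23}
(\frac{19}{6} \gamma_{13}) R2 = \frac{19}{3} + \frac{323}{6} \gamma_{12} - \frac{323}{12} \gamma_{13} - \frac{57}{2} \gamma_{23}
(15 \gamma_{23}) R2 = -255 - 30 \gamma_{12} - 135 \gamma_{13} - \frac{255}{2} \gamma_{23}
Summing the partial products and collecting blades:
Answer: -\frac{3151}{12} + \frac{23}{2} \gamma_{12} - \frac{813}{4} \gamma_{13} - \frac{1049}{6} \gamma_{23}


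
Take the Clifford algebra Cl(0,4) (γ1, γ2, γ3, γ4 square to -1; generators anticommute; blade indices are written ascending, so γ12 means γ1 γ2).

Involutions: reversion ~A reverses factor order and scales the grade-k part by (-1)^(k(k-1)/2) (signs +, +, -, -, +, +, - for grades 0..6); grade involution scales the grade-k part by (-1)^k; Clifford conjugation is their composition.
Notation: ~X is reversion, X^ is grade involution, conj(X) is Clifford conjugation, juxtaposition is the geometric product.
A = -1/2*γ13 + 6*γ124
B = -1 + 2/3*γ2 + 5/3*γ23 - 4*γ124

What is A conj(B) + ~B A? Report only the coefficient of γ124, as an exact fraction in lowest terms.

first term: -24 + 5/6*γ12 + 1/2*γ13 - 4*γ14 - 1/3*γ123 - 6*γ124 + 10*γ134 - 2*γ234
second term: 24 - 5/6*γ12 + 1/2*γ13 + 4*γ14 + 1/3*γ123 - 6*γ124 - 10*γ134 - 2*γ234
Answer: -12


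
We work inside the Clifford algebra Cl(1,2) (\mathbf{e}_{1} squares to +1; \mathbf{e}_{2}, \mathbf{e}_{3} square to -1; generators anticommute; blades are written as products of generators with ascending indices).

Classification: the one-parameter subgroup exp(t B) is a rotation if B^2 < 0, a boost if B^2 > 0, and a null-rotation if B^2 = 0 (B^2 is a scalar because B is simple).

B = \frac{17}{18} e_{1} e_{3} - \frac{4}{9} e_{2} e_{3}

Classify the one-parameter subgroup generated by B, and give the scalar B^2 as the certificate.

B^2 term by term: the squares give (\frac{17}{18})^2*(e_{1} e_{3})^2 + (-\frac{4}{9})^2*(e_{2} e_{3})^2 = \frac{289}{324}*(+1) + \frac{16}{81}*(-1) = \frac{25}{36} (each basis 2-blade squares to minus the product of its generators' squares); cross terms between blades sharing an index anticommute and cancel. So B^2 = \frac{25}{36}.
Answer: boost, certificate B^2 = \frac{25}{36}. Because \frac{25}{36} is invariant under every versor sandwich, the classification follows from its sign alone.


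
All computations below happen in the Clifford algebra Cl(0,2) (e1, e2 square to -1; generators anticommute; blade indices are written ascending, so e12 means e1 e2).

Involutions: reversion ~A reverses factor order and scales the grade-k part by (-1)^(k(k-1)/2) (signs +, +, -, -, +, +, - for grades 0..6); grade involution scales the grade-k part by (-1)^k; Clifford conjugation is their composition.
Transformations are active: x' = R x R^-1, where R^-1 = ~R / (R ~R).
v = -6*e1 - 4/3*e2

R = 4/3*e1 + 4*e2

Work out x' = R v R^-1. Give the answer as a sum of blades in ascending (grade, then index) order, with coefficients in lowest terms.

~R = 4/3*e1 + 4*e2, and R ~R = -160/9, so R^-1 = ~R / (-160/9).
R v = 40/3 + 200/9*e12
Answer: 4*e1 - 14/3*e2


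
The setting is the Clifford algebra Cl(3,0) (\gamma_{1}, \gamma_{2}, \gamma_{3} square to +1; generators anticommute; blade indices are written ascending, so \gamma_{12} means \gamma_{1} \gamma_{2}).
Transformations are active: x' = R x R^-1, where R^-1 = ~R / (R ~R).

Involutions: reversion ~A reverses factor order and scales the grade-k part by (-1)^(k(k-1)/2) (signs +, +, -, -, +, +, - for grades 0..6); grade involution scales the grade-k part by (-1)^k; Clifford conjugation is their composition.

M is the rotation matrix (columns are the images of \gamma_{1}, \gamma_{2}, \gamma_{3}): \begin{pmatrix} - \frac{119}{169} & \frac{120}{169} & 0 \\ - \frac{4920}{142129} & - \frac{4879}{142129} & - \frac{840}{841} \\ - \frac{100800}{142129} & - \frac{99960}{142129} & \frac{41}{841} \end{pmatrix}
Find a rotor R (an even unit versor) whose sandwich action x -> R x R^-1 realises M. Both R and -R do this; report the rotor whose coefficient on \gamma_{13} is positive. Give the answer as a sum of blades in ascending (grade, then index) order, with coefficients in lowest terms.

Method: write R = a + b12*\gamma_{12} + b13*\gamma_{13} + b23*\gamma_{23} with a^2 + b12^2 + b13^2 + b23^2 = 1 (so R^-1 = ~R). Expanding the columns R e_j ~R gives tr M = 4a^2 - 1 and, from the antisymmetric part, M21 - M12 = -4a*b12, M13 - M31 = 4a*b13, M32 - M23 = -4a*b23.
Here tr M = -\frac{98029}{142129}, so a^2 = (1 + tr M)/4 = \frac{11025}{142129} and a = ±\frac{105}{377}. Taking a = \frac{105}{377}: M21 - M12 = -\frac{105840}{142129}, M13 - M31 = \frac{100800}{142129}, M32 - M23 = \frac{42000}{142129}, giving b12 = \frac{252}{377}, b13 = \frac{240}{377}, b23 = -\frac{100}{377}, i.e. R = \frac{105}{377} + \frac{252}{377} \gamma_{12} + \frac{240}{377} \gamma_{13} - \frac{100}{377} \gamma_{23}.
Its \gamma_{13} coefficient is already positive.
Answer: \frac{105}{377} + \frac{252}{377} \gamma_{12} + \frac{240}{377} \gamma_{13} - \frac{100}{377} \gamma_{23}. Note: both R and -R realise this M (trace -\frac{98029}{142129}); the covering map identifies them, and the \gamma_{13}-coefficient sign is the tie-breaker.


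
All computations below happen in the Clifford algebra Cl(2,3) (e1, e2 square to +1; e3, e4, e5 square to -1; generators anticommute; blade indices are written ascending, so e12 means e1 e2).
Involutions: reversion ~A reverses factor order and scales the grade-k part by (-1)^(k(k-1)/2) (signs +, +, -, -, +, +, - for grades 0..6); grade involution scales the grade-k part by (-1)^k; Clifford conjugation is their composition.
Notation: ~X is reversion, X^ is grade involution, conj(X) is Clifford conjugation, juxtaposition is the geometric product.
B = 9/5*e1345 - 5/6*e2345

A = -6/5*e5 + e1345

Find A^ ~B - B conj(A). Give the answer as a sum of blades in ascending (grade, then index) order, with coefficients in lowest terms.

first term: -9/5 + 5/6*e12 + 54/25*e134 - e234
second term: -9/5 - 5/6*e12 - 54/25*e134 + e234
Answer: 5/3*e12 + 108/25*e134 - 2*e234


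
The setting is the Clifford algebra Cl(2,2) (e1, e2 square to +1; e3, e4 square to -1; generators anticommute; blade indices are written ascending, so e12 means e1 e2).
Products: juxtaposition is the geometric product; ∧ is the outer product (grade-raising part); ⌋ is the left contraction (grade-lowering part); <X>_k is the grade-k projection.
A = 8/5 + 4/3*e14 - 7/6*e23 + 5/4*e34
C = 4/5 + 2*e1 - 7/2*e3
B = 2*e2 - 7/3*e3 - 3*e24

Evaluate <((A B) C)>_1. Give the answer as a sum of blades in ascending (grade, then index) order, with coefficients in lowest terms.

step 1: 43/90*e2 - 7/5*e3 - 35/12*e4 - 4*e12 + 15/4*e23 - 24/5*e24 - 7/2*e34 - 8/3*e124 + 28/9*e134 + 5/2*e234
step 2: -49/10 + 38713/1800*e2 - 28/25*e3 + 119/12*e4 - 187/45*e12 + 14/5*e13 - 91/18*e14 + 239/180*e23 - 5377/300*e24 - 2443/360*e34 + 43/2*e123 - 176/15*e124 - 203/45*e134 - 74/5*e234 - 43/3*e1234
step 3: 38713/1800*e2 - 28/25*e3 + 119/12*e4
Answer: 38713/1800*e2 - 28/25*e3 + 119/12*e4
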